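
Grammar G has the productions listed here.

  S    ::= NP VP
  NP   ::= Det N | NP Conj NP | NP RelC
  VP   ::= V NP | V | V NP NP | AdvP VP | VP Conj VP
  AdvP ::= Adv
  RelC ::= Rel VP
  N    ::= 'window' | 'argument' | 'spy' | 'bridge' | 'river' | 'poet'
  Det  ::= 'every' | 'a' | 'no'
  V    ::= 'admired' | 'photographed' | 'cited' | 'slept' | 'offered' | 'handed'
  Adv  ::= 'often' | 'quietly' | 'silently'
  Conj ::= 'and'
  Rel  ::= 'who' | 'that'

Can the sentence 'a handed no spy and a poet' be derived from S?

Ungrammatical

A Det word can never sit immediately before a V word in any string this grammar generates, so the substring 'a handed' rules out a derivation.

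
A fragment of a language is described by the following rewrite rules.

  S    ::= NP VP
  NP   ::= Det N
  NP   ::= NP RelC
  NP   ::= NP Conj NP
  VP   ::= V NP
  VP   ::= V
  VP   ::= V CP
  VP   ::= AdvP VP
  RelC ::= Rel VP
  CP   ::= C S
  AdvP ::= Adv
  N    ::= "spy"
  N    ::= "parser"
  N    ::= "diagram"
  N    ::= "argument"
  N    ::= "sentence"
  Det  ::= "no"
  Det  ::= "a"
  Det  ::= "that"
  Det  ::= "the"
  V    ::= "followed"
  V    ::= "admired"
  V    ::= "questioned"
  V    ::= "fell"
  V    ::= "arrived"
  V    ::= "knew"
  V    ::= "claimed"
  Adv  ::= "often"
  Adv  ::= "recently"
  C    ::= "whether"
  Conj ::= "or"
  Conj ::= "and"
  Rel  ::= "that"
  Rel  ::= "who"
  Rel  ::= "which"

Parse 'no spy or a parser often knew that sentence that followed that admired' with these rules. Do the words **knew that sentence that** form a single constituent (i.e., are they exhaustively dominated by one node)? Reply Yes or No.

No

[S [NP [NP [Det no] [N spy]] [Conj or] [NP [Det a] [N parser]]] [VP [AdvP [Adv often]] [VP [V knew] [NP [NP [NP [Det that] [N sentence]] [RelC [Rel that] [VP [V followed]]]] [RelC [Rel that] [VP [V admired]]]]]]]
The smallest constituent containing 'knew that sentence that' is the VP spanning 'knew that sentence that followed that admired'; no single node in the tree dominates exactly the given words.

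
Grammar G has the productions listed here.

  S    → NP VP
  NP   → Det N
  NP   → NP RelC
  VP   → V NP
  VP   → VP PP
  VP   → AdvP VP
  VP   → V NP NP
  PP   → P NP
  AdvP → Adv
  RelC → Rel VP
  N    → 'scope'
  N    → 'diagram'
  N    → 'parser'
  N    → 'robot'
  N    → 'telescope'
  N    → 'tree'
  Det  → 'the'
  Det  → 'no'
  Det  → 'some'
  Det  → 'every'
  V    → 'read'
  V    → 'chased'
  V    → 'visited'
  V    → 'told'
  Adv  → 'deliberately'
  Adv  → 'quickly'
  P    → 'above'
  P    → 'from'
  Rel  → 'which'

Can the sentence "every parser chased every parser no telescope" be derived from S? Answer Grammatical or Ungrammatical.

[S [NP [Det every] [N parser]] [VP [V chased] [NP [Det every] [N parser]] [NP [Det no] [N telescope]]]]
Every word is introduced by a lexical rule and the phrasal rules combine the resulting categories into a single S.

Grammatical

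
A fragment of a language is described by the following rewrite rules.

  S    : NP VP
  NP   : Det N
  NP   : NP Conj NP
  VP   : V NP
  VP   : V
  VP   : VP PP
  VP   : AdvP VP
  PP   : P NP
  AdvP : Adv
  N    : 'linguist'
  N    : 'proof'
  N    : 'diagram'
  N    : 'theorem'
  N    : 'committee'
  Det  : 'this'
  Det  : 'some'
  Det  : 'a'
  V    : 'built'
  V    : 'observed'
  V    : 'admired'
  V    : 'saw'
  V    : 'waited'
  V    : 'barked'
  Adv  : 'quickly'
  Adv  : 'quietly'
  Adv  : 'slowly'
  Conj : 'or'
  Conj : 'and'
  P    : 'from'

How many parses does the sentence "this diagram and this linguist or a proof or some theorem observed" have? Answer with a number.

Two of the 5 distinct bracketings:
[S [NP [NP [Det this] [N diagram]] [Conj and] [NP [NP [Det this] [N linguist]] [Conj or] [NP [NP [Det a] [N proof]] [Conj or] [NP [Det some] [N theorem]]]]] [VP [V observed]]]
[S [NP [NP [Det this] [N diagram]] [Conj and] [NP [NP [NP [Det this] [N linguist]] [Conj or] [NP [Det a] [N proof]]] [Conj or] [NP [Det some] [N theorem]]]] [VP [V observed]]]
The trees differ in how a recursive rule is bracketed over the same span.

5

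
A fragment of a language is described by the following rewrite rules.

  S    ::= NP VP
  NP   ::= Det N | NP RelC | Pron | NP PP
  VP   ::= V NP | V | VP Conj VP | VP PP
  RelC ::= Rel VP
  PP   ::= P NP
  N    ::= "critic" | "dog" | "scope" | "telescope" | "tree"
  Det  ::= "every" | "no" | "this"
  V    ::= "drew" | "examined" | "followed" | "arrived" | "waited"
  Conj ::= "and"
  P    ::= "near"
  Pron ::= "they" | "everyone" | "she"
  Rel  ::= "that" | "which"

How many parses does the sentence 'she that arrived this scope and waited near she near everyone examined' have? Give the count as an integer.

Two of the 9 distinct bracketings:
[S [NP [NP [Pron she]] [RelC [Rel that] [VP [VP [V arrived] [NP [Det this] [N scope]]] [Conj and] [VP [VP [V waited]] [PP [P near] [NP [NP [Pron she]] [PP [P near] [NP [Pron everyone]]]]]]]]] [VP [V examined]]]
[S [NP [NP [Pron she]] [RelC [Rel that] [VP [VP [V arrived] [NP [Det this] [N scope]]] [Conj and] [VP [VP [VP [V waited]] [PP [P near] [NP [Pron she]]]] [PP [P near] [NP [Pron everyone]]]]]]] [VP [V examined]]]
The difference turns on whether NP → NP PP is used at the relevant span, versus an alternative expansion of NP.

9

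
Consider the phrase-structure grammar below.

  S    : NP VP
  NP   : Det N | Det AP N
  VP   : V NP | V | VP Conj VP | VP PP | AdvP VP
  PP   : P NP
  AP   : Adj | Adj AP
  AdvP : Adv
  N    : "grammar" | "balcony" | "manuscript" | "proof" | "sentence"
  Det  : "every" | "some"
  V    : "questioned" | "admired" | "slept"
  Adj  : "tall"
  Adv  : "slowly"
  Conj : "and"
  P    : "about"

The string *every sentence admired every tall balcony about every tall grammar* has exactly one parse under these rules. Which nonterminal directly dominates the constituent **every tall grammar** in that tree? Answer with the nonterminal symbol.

S
  NP
    Det: every
    N: sentence
  VP
    VP
      V: admired
      NP
        Det: every
        AP
          Adj: tall
        N: balcony
    PP
      P: about
      NP
        Det: every
        AP
          Adj: tall
        N: grammar
The span 'every tall grammar' is the NP node built by NP → Det AP N.
Its mother is the PP built by PP → P NP.

PP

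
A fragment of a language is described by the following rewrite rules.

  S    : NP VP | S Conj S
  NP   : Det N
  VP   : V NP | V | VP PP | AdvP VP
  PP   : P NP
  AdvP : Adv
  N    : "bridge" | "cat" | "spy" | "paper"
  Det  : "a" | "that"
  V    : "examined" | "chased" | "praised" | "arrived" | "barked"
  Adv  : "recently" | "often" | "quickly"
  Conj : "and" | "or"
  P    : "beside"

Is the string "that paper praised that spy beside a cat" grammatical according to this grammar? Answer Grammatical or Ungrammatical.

Grammatical

S
  NP
    Det: that
    N: paper
  VP
    VP
      V: praised
      NP
        Det: that
        N: spy
    PP
      P: beside
      NP
        Det: a
        N: cat
Every word is introduced by a lexical rule and the phrasal rules combine the resulting categories into a single S.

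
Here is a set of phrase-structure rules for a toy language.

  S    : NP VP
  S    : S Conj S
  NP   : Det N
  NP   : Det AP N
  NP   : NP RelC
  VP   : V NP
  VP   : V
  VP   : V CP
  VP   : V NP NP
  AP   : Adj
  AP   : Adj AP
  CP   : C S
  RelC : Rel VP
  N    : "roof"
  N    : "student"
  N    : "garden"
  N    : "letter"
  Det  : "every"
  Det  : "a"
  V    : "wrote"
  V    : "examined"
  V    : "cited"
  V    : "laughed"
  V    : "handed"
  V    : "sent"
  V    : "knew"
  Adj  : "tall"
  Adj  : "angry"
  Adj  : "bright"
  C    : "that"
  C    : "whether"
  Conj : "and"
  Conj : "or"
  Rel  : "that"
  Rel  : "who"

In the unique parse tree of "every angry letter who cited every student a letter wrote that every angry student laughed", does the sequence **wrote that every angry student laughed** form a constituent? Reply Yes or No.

[S [NP [NP [Det every] [AP [Adj angry]] [N letter]] [RelC [Rel who] [VP [V cited] [NP [Det every] [N student]] [NP [Det a] [N letter]]]]] [VP [V wrote] [CP [C that] [S [NP [Det every] [AP [Adj angry]] [N student]] [VP [V laughed]]]]]]
The words 'wrote that every angry student laughed' are exhaustively dominated by a single VP node (built by VP → V CP), so they form a constituent.

Yes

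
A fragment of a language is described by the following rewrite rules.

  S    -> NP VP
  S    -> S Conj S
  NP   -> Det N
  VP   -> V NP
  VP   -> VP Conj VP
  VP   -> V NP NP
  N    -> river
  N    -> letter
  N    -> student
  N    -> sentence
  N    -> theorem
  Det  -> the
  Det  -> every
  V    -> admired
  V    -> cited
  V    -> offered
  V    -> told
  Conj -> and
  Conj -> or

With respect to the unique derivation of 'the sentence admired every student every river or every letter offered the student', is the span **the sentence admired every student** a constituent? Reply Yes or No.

[S [S [NP [Det the] [N sentence]] [VP [V admired] [NP [Det every] [N student]] [NP [Det every] [N river]]]] [Conj or] [S [NP [Det every] [N letter]] [VP [V offered] [NP [Det the] [N student]]]]]
The smallest constituent containing 'the sentence admired every student' is the S spanning 'the sentence admired every student every river'; no single node in the tree dominates exactly the given words.

No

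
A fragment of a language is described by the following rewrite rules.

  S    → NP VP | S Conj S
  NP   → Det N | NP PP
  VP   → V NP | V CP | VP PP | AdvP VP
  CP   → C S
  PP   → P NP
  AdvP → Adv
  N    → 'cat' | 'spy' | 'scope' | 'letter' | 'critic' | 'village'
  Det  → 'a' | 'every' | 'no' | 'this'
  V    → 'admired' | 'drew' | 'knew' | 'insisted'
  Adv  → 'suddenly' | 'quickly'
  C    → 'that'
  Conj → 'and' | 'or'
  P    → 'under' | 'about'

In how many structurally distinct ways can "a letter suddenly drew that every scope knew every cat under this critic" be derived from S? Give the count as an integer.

Two of the 4 distinct bracketings:
[S [NP [Det a] [N letter]] [VP [VP [AdvP [Adv suddenly]] [VP [V drew] [CP [C that] [S [NP [Det every] [N scope]] [VP [V knew] [NP [Det every] [N cat]]]]]]] [PP [P under] [NP [Det this] [N critic]]]]]
[S [NP [Det a] [N letter]] [VP [AdvP [Adv suddenly]] [VP [V drew] [CP [C that] [S [NP [Det every] [N scope]] [VP [V knew] [NP [NP [Det every] [N cat]] [PP [P under] [NP [Det this] [N critic]]]]]]]]]]
The difference turns on whether NP → NP PP is used at the relevant span, versus an alternative expansion of NP.

4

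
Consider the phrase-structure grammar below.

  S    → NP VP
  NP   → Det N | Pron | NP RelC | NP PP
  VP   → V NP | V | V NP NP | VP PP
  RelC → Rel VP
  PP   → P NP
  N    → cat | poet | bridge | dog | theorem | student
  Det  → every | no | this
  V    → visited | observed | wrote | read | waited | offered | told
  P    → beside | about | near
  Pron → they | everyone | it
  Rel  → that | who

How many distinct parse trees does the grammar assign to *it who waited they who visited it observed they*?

3

Two of the 3 distinct bracketings:
[S [NP [NP [Pron it]] [RelC [Rel who] [VP [V waited] [NP [NP [Pron they]] [RelC [Rel who] [VP [V visited] [NP [Pron it]]]]]]]] [VP [V observed] [NP [Pron they]]]]
[S [NP [NP [Pron it]] [RelC [Rel who] [VP [V waited] [NP [NP [Pron they]] [RelC [Rel who] [VP [V visited]]]] [NP [Pron it]]]]] [VP [V observed] [NP [Pron they]]]]
The difference turns on whether VP → V is used at the relevant span, versus an alternative expansion of VP.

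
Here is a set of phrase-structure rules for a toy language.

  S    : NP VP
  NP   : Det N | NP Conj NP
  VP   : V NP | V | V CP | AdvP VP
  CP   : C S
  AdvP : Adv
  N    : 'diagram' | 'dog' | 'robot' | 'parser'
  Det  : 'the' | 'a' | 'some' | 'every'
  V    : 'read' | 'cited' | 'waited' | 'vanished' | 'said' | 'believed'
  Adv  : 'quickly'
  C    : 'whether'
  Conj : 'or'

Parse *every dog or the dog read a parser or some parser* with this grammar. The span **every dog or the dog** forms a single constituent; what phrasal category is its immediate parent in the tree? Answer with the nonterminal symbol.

[S [NP [NP [Det every] [N dog]] [Conj or] [NP [Det the] [N dog]]] [VP [V read] [NP [NP [Det a] [N parser]] [Conj or] [NP [Det some] [N parser]]]]]
The span 'every dog or the dog' is the NP node built by NP → NP Conj NP.
Its mother is the S built by S → NP VP.

S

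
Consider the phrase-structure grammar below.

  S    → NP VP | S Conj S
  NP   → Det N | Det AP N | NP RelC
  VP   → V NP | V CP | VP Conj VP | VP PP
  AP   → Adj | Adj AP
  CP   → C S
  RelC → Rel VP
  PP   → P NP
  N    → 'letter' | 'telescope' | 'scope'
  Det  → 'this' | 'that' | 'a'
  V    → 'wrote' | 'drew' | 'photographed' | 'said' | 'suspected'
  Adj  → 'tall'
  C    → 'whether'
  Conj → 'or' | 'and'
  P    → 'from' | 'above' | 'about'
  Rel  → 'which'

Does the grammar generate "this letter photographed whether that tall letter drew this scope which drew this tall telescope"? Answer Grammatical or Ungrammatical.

Grammatical

S
  NP
    Det: this
    N: letter
  VP
    V: photographed
    CP
      C: whether
      S
        NP
          Det: that
          AP
            Adj: tall
          N: letter
        VP
          V: drew
          NP
            NP
              Det: this
              N: scope
            RelC
              Rel: which
              VP
                V: drew
                NP
                  Det: this
                  AP
                    Adj: tall
                  N: telescope
Every word is introduced by a lexical rule and the phrasal rules combine the resulting categories into a single S.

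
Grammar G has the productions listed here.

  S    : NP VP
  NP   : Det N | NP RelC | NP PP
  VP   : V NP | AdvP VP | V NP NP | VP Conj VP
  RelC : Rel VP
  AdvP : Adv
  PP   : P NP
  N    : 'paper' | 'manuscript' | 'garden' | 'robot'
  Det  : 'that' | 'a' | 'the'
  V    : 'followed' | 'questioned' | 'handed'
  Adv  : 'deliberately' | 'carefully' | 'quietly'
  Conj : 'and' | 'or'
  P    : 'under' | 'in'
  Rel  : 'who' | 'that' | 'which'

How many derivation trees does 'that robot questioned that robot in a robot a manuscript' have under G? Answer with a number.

1

[S [NP [Det that] [N robot]] [VP [V questioned] [NP [NP [Det that] [N robot]] [PP [P in] [NP [Det a] [N robot]]]] [NP [Det a] [N manuscript]]]]
No rule offers an alternative attachment or grouping for any span, so this is the only derivation.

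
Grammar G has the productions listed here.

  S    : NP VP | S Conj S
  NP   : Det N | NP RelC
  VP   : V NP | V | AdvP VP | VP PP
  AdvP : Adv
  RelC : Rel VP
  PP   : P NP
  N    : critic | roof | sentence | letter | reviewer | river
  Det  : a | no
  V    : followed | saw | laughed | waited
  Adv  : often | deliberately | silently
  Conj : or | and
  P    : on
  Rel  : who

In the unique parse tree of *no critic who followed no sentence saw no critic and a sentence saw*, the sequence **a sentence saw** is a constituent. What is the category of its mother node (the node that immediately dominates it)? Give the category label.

S

S
  S
    NP
      NP
        Det: no
        N: critic
      RelC
        Rel: who
        VP
          V: followed
          NP
            Det: no
            N: sentence
    VP
      V: saw
      NP
        Det: no
        N: critic
  Conj: and
  S
    NP
      Det: a
      N: sentence
    VP
      V: saw
The span 'a sentence saw' is the S node built by S → NP VP.
Its mother is the S built by S → S Conj S.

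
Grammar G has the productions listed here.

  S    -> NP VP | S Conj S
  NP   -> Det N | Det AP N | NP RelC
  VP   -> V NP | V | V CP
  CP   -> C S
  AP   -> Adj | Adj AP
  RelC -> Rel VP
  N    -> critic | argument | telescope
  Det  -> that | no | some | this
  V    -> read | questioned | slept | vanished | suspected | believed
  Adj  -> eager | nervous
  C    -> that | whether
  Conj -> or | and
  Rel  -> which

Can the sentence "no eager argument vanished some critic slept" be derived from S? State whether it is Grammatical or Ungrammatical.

For S → NP VP, the only prefix that parses as NP is 'no eager argument', but the remainder 'vanished some critic slept' is not a VP under these rules. The alternative S rule S → S Conj S likewise has no satisfying split.

Ungrammatical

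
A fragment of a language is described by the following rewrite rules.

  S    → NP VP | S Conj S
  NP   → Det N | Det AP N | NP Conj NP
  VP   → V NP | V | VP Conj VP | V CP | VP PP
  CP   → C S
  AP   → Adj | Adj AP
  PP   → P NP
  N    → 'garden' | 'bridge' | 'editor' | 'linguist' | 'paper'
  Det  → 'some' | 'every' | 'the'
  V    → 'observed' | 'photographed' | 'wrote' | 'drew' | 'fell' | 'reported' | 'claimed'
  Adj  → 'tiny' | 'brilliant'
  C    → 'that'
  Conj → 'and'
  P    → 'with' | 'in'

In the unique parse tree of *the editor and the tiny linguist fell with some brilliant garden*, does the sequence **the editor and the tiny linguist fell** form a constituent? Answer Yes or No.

No

[S [NP [NP [Det the] [N editor]] [Conj and] [NP [Det the] [AP [Adj tiny]] [N linguist]]] [VP [VP [V fell]] [PP [P with] [NP [Det some] [AP [Adj brilliant]] [N garden]]]]]
The smallest constituent containing 'the editor and the tiny linguist fell' is the S spanning 'the editor and the tiny linguist fell with some brilliant garden'; no single node in the tree dominates exactly the given words.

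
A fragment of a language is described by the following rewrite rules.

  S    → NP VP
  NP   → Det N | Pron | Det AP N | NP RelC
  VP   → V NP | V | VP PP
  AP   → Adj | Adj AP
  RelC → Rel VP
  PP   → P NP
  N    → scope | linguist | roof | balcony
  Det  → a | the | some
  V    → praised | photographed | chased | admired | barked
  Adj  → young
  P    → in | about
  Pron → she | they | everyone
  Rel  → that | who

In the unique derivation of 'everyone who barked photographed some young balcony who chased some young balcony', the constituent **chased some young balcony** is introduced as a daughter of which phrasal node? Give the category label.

S
  NP
    NP
      Pron: everyone
    RelC
      Rel: who
      VP
        V: barked
  VP
    V: photographed
    NP
      NP
        Det: some
        AP
          Adj: young
        N: balcony
      RelC
        Rel: who
        VP
          V: chased
          NP
            Det: some
            AP
              Adj: young
            N: balcony
The span 'chased some young balcony' is the VP node built by VP → V NP.
Its mother is the RelC built by RelC → Rel VP.

RelC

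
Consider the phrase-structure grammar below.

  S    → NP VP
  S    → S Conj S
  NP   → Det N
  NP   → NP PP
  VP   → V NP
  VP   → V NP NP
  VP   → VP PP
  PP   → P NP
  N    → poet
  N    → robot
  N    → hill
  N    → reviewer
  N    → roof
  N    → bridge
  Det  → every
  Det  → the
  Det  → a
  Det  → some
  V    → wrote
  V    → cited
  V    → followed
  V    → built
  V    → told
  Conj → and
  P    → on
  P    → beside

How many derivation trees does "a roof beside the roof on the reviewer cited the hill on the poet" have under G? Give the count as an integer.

Two of the 4 distinct bracketings:
[S [NP [NP [Det a] [N roof]] [PP [P beside] [NP [NP [Det the] [N roof]] [PP [P on] [NP [Det the] [N reviewer]]]]]] [VP [V cited] [NP [NP [Det the] [N hill]] [PP [P on] [NP [Det the] [N poet]]]]]]
[S [NP [NP [Det a] [N roof]] [PP [P beside] [NP [NP [Det the] [N roof]] [PP [P on] [NP [Det the] [N reviewer]]]]]] [VP [VP [V cited] [NP [Det the] [N hill]]] [PP [P on] [NP [Det the] [N poet]]]]]
The difference turns on whether VP → VP PP is used at the relevant span, versus an alternative expansion of VP.

4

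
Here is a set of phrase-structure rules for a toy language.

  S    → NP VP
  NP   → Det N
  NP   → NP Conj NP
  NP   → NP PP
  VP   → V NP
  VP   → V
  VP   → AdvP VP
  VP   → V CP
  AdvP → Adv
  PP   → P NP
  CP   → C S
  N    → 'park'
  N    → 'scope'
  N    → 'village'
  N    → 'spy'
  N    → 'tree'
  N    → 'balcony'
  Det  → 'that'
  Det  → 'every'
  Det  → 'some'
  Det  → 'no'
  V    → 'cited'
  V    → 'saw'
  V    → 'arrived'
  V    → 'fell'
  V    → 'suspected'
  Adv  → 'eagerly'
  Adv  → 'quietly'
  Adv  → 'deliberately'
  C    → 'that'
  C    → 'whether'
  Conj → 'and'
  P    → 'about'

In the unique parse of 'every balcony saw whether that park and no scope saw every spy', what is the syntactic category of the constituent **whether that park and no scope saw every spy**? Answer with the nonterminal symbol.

S
  NP
    Det: every
    N: balcony
  VP
    V: saw
    CP
      C: whether
      S
        NP
          NP
            Det: that
            N: park
          Conj: and
          NP
            Det: no
            N: scope
        VP
          V: saw
          NP
            Det: every
            N: spy
The span 'whether that park and no scope saw every spy' is the CP node built by CP → C S.

CP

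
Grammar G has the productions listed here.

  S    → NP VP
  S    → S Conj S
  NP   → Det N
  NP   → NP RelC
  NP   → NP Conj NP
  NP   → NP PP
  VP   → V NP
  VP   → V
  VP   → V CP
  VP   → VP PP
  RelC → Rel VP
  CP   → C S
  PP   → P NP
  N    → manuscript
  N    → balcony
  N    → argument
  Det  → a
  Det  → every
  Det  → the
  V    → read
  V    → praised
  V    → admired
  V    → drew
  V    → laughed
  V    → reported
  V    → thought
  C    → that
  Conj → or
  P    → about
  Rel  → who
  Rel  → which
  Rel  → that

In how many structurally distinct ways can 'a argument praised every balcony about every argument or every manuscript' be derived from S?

3

Two of the 3 distinct bracketings:
[S [NP [Det a] [N argument]] [VP [V praised] [NP [NP [NP [Det every] [N balcony]] [PP [P about] [NP [Det every] [N argument]]]] [Conj or] [NP [Det every] [N manuscript]]]]]
[S [NP [Det a] [N argument]] [VP [V praised] [NP [NP [Det every] [N balcony]] [PP [P about] [NP [NP [Det every] [N argument]] [Conj or] [NP [Det every] [N manuscript]]]]]]]
The trees differ in how a recursive rule is bracketed over the same span.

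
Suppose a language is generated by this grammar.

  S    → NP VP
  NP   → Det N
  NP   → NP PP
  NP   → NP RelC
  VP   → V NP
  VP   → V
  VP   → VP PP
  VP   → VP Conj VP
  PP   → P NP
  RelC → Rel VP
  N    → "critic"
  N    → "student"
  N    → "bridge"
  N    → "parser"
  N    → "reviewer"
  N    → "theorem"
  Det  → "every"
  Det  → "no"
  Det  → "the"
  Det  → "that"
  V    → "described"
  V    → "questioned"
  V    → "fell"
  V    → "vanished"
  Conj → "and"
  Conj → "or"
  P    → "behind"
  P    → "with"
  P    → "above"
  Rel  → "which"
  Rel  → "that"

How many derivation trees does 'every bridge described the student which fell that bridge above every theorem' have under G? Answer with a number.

4

Two of the 4 distinct bracketings:
[S [NP [Det every] [N bridge]] [VP [V described] [NP [NP [NP [Det the] [N student]] [RelC [Rel which] [VP [V fell] [NP [Det that] [N bridge]]]]] [PP [P above] [NP [Det every] [N theorem]]]]]]
[S [NP [Det every] [N bridge]] [VP [V described] [NP [NP [Det the] [N student]] [RelC [Rel which] [VP [V fell] [NP [NP [Det that] [N bridge]] [PP [P above] [NP [Det every] [N theorem]]]]]]]]]
The trees differ in how a recursive rule is bracketed over the same span.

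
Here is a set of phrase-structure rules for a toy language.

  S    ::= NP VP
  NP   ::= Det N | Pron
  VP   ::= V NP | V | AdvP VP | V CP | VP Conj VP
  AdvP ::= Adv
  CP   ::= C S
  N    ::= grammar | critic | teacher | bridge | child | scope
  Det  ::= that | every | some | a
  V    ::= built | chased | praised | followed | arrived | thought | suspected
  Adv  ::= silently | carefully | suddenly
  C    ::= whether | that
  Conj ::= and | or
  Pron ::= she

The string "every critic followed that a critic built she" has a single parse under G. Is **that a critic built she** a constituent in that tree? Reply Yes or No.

Yes

[S [NP [Det every] [N critic]] [VP [V followed] [CP [C that] [S [NP [Det a] [N critic]] [VP [V built] [NP [Pron she]]]]]]]
The words 'that a critic built she' are exhaustively dominated by a single CP node (built by CP → C S), so they form a constituent.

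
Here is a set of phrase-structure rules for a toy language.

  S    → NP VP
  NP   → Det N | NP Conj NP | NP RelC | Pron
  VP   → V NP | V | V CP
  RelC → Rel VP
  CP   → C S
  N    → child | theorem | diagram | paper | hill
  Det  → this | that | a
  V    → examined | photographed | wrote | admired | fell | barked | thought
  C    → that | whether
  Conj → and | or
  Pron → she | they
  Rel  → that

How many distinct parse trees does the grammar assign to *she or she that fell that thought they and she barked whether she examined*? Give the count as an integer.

7

Two of the 7 distinct bracketings:
[S [NP [NP [Pron she]] [Conj or] [NP [NP [NP [NP [Pron she]] [RelC [Rel that] [VP [V fell]]]] [RelC [Rel that] [VP [V thought] [NP [Pron they]]]]] [Conj and] [NP [Pron she]]]] [VP [V barked] [CP [C whether] [S [NP [Pron she]] [VP [V examined]]]]]]
[S [NP [NP [Pron she]] [Conj or] [NP [NP [NP [Pron she]] [RelC [Rel that] [VP [V fell]]]] [RelC [Rel that] [VP [V thought] [NP [NP [Pron they]] [Conj and] [NP [Pron she]]]]]]] [VP [V barked] [CP [C whether] [S [NP [Pron she]] [VP [V examined]]]]]]
The trees differ in how a recursive rule is bracketed over the same span.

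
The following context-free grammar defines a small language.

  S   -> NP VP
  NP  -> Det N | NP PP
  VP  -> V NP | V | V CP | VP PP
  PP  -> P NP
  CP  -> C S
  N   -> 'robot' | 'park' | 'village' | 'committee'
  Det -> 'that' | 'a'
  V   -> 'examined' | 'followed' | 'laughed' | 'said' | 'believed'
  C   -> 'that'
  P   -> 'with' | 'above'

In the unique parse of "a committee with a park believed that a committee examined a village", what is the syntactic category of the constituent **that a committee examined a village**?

CP

[S [NP [NP [Det a] [N committee]] [PP [P with] [NP [Det a] [N park]]]] [VP [V believed] [CP [C that] [S [NP [Det a] [N committee]] [VP [V examined] [NP [Det a] [N village]]]]]]]
The span 'that a committee examined a village' is the CP node built by CP → C S.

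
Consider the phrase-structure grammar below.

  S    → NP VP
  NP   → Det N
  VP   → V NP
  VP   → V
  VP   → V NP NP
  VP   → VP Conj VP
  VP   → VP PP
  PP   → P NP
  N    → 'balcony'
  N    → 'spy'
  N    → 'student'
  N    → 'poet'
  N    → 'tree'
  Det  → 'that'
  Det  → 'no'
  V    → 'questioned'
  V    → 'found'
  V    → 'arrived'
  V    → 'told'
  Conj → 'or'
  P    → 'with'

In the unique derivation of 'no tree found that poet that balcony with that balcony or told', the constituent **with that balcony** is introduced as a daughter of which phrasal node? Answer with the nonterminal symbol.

S
  NP
    Det: no
    N: tree
  VP
    VP
      VP
        V: found
        NP
          Det: that
          N: poet
        NP
          Det: that
          N: balcony
      PP
        P: with
        NP
          Det: that
          N: balcony
    Conj: or
    VP
      V: told
The span 'with that balcony' is the PP node built by PP → P NP.
Its mother is the VP built by VP → VP PP.

VP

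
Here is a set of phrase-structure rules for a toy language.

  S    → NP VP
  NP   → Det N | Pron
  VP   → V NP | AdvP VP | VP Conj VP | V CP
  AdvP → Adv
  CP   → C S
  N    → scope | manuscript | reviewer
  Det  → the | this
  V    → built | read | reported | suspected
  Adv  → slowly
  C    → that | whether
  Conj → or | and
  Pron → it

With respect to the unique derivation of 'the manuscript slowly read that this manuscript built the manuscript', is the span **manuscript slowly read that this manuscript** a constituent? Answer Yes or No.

[S [NP [Det the] [N manuscript]] [VP [AdvP [Adv slowly]] [VP [V read] [CP [C that] [S [NP [Det this] [N manuscript]] [VP [V built] [NP [Det the] [N manuscript]]]]]]]]
The smallest constituent containing 'manuscript slowly read that this manuscript' is the S spanning 'the manuscript slowly read that this manuscript built the manuscript'; no single node in the tree dominates exactly the given words.

No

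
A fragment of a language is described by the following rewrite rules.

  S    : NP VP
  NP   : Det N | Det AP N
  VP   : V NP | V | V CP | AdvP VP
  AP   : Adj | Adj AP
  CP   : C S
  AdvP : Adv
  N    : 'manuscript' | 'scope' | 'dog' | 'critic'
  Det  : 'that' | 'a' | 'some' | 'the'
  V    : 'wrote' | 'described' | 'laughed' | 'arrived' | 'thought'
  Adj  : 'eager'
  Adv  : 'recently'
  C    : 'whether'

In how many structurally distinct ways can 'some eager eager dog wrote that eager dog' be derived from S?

[S [NP [Det some] [AP [Adj eager] [AP [Adj eager]]] [N dog]] [VP [V wrote] [NP [Det that] [AP [Adj eager]] [N dog]]]]
No rule offers an alternative attachment or grouping for any span, so this is the only derivation.

1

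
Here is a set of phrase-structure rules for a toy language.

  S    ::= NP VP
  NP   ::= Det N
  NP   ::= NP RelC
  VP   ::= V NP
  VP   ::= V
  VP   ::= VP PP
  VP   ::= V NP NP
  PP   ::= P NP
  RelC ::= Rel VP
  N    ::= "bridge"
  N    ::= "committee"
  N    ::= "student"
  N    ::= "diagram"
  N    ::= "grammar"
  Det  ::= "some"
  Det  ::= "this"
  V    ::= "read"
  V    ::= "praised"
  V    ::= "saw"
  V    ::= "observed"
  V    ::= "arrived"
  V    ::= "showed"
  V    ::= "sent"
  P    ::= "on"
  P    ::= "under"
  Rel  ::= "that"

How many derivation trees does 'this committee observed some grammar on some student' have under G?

1

[S [NP [Det this] [N committee]] [VP [VP [V observed] [NP [Det some] [N grammar]]] [PP [P on] [NP [Det some] [N student]]]]]
No rule offers an alternative attachment or grouping for any span, so this is the only derivation.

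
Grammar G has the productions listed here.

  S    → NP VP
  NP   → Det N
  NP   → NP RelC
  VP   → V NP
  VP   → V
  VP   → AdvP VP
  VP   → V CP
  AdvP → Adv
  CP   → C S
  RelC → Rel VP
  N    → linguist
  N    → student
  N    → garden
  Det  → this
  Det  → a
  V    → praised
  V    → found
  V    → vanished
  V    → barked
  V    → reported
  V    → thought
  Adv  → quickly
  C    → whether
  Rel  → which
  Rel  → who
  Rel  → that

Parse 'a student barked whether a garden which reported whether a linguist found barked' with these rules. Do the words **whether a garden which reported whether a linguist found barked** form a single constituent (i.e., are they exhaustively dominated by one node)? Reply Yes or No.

Yes

[S [NP [Det a] [N student]] [VP [V barked] [CP [C whether] [S [NP [NP [Det a] [N garden]] [RelC [Rel which] [VP [V reported] [CP [C whether] [S [NP [Det a] [N linguist]] [VP [V found]]]]]]] [VP [V barked]]]]]]
The words 'whether a garden which reported whether a linguist found barked' are exhaustively dominated by a single CP node (built by CP → C S), so they form a constituent.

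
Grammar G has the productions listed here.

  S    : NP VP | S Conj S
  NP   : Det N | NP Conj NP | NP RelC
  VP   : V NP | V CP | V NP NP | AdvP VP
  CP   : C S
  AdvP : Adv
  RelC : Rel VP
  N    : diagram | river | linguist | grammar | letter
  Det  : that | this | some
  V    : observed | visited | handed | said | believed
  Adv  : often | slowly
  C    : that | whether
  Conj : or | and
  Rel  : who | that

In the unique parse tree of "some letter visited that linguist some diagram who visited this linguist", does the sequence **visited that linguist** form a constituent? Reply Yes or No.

No

[S [NP [Det some] [N letter]] [VP [V visited] [NP [Det that] [N linguist]] [NP [NP [Det some] [N diagram]] [RelC [Rel who] [VP [V visited] [NP [Det this] [N linguist]]]]]]]
The smallest constituent containing 'visited that linguist' is the VP spanning 'visited that linguist some diagram who visited this linguist'; no single node in the tree dominates exactly the given words.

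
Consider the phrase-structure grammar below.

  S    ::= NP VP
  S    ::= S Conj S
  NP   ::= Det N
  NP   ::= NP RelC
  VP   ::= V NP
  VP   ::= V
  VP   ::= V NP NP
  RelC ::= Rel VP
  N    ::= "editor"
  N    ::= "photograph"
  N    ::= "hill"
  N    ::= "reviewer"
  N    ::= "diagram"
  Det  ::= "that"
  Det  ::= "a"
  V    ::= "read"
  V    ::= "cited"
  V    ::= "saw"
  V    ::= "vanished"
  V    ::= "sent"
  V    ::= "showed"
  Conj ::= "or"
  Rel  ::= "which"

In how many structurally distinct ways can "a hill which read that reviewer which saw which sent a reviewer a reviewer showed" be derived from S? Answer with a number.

Two of the 4 distinct bracketings:
[S [NP [NP [Det a] [N hill]] [RelC [Rel which] [VP [V read] [NP [NP [NP [Det that] [N reviewer]] [RelC [Rel which] [VP [V saw]]]] [RelC [Rel which] [VP [V sent] [NP [Det a] [N reviewer]] [NP [Det a] [N reviewer]]]]]]]] [VP [V showed]]]
[S [NP [NP [Det a] [N hill]] [RelC [Rel which] [VP [V read] [NP [NP [NP [Det that] [N reviewer]] [RelC [Rel which] [VP [V saw]]]] [RelC [Rel which] [VP [V sent] [NP [Det a] [N reviewer]]]]] [NP [Det a] [N reviewer]]]]] [VP [V showed]]]
The trees differ in how a recursive rule is bracketed over the same span.

4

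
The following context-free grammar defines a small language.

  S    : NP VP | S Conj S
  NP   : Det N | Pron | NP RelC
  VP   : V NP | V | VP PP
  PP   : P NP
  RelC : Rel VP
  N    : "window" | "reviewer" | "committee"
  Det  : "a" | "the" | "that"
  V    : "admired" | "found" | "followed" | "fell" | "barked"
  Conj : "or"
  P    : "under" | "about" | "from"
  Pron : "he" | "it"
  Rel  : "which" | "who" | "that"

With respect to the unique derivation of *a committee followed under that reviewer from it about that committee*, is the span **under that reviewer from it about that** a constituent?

[S [NP [Det a] [N committee]] [VP [VP [VP [VP [V followed]] [PP [P under] [NP [Det that] [N reviewer]]]] [PP [P from] [NP [Pron it]]]] [PP [P about] [NP [Det that] [N committee]]]]]
The smallest constituent containing 'under that reviewer from it about that' is the VP spanning 'followed under that reviewer from it about that committee'; no single node in the tree dominates exactly the given words.

No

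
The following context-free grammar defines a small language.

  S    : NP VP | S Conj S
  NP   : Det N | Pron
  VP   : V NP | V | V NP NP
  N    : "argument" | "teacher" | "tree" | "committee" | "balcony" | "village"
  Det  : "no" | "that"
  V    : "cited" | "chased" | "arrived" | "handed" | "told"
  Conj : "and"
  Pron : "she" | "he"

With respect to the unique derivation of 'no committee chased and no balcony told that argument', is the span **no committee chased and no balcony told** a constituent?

[S [S [NP [Det no] [N committee]] [VP [V chased]]] [Conj and] [S [NP [Det no] [N balcony]] [VP [V told] [NP [Det that] [N argument]]]]]
The smallest constituent containing 'no committee chased and no balcony told' is the S spanning 'no committee chased and no balcony told that argument'; no single node in the tree dominates exactly the given words.

No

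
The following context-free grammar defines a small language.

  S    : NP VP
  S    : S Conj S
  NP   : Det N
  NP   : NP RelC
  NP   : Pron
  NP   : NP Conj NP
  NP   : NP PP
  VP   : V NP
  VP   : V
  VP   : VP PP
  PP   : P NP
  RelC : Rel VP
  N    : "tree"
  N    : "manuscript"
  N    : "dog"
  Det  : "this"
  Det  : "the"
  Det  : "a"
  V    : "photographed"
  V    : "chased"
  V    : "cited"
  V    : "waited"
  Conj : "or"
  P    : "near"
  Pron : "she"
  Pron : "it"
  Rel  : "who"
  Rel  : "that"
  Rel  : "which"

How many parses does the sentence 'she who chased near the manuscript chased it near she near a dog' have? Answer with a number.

10

Two of the 10 distinct bracketings:
[S [NP [NP [Pron she]] [RelC [Rel who] [VP [VP [V chased]] [PP [P near] [NP [Det the] [N manuscript]]]]]] [VP [V chased] [NP [NP [Pron it]] [PP [P near] [NP [NP [Pron she]] [PP [P near] [NP [Det a] [N dog]]]]]]]]
[S [NP [NP [Pron she]] [RelC [Rel who] [VP [VP [V chased]] [PP [P near] [NP [Det the] [N manuscript]]]]]] [VP [V chased] [NP [NP [NP [Pron it]] [PP [P near] [NP [Pron she]]]] [PP [P near] [NP [Det a] [N dog]]]]]]
The trees differ in how a recursive rule is bracketed over the same span.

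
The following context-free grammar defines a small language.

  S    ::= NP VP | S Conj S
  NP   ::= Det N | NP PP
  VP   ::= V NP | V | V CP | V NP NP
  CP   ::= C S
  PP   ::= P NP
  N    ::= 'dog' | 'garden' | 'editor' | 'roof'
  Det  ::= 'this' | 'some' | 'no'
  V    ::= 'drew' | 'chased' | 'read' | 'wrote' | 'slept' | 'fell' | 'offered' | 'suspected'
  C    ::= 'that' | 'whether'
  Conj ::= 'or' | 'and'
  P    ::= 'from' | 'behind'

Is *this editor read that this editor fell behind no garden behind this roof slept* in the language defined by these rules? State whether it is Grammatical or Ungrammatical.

A V word can never sit immediately before a P word in any string this grammar generates, so the substring 'fell behind' rules out a derivation.

Ungrammatical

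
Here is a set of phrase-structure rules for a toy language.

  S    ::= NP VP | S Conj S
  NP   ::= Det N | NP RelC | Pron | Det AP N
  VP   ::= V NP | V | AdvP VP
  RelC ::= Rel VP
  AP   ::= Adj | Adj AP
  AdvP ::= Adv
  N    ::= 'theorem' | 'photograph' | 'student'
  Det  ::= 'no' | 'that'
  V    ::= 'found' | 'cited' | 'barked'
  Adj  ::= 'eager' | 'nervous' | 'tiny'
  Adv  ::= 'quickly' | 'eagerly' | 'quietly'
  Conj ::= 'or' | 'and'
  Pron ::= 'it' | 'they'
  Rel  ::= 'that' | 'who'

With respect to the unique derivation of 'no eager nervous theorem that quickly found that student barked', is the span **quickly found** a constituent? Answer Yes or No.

No

[S [NP [NP [Det no] [AP [Adj eager] [AP [Adj nervous]]] [N theorem]] [RelC [Rel that] [VP [AdvP [Adv quickly]] [VP [V found] [NP [Det that] [N student]]]]]] [VP [V barked]]]
The smallest constituent containing 'quickly found' is the VP spanning 'quickly found that student'; no single node in the tree dominates exactly the given words.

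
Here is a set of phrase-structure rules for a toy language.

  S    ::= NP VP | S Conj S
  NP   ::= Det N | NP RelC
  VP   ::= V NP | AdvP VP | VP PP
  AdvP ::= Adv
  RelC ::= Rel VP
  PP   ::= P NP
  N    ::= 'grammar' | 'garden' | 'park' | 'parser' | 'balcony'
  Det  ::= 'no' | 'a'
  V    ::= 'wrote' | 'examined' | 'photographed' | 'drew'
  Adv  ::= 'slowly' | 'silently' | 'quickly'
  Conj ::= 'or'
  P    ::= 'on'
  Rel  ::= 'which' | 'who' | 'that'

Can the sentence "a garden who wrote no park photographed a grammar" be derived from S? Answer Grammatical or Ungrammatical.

Grammatical

S
  NP
    NP
      Det: a
      N: garden
    RelC
      Rel: who
      VP
        V: wrote
        NP
          Det: no
          N: park
  VP
    V: photographed
    NP
      Det: a
      N: grammar
Each bracket corresponds to one application of a listed rule, so the string is derivable from S.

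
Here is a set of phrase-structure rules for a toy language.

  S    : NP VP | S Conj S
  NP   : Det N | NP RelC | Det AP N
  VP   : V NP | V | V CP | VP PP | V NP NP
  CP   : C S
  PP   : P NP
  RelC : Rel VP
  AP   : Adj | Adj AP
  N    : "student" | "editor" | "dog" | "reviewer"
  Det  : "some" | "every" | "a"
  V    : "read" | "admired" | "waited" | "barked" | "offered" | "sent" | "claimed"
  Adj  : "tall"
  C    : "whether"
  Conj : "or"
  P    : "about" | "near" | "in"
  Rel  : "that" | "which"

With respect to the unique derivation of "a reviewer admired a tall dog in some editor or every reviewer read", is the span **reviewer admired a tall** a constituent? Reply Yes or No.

[S [S [NP [Det a] [N reviewer]] [VP [VP [V admired] [NP [Det a] [AP [Adj tall]] [N dog]]] [PP [P in] [NP [Det some] [N editor]]]]] [Conj or] [S [NP [Det every] [N reviewer]] [VP [V read]]]]
The smallest constituent containing 'reviewer admired a tall' is the S spanning 'a reviewer admired a tall dog in some editor'; no single node in the tree dominates exactly the given words.

No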